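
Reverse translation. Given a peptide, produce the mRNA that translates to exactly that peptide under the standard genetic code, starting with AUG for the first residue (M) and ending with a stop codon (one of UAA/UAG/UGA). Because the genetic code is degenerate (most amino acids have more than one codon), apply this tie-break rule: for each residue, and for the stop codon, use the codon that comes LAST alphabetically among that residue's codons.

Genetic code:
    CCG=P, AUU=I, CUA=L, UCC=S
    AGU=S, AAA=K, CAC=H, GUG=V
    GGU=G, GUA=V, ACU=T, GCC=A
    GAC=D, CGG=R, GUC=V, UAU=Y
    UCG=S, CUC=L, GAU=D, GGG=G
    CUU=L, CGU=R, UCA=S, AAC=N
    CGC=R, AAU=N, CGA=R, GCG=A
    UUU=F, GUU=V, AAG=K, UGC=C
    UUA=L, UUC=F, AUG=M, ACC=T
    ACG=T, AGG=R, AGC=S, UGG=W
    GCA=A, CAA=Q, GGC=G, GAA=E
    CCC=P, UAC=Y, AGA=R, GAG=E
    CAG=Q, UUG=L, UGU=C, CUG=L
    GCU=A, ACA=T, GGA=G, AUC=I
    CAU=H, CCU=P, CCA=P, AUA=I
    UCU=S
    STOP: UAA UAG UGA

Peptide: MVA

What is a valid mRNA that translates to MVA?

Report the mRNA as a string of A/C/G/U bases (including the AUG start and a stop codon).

residue 1: M -> AUG (start codon)
residue 2: V codons sorted = GUA,GUC,GUG,GUU -> pick last = GUU
residue 3: A codons sorted = GCA,GCC,GCG,GCU -> pick last = GCU
terminator: stop codons sorted = UAA,UAG,UGA -> pick last = UGA

Answer: mRNA: AUGGUUGCUUGA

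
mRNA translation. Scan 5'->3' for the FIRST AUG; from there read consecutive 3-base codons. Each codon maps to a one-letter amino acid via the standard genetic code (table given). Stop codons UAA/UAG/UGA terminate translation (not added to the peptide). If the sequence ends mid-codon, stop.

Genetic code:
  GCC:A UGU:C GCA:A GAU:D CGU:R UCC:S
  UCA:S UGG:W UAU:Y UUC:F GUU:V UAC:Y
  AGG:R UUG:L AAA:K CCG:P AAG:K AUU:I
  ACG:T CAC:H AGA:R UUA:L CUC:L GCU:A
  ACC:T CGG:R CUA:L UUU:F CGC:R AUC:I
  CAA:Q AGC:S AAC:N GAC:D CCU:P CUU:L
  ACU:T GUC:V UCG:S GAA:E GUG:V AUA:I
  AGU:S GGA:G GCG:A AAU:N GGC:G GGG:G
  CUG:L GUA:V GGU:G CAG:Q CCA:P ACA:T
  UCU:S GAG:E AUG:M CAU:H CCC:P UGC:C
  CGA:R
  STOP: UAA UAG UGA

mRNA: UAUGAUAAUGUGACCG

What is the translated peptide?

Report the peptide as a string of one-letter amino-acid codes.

start AUG at pos 1
pos 1: AUG -> M; peptide=M
pos 4: AUA -> I; peptide=MI
pos 7: AUG -> M; peptide=MIM
pos 10: UGA -> STOP

Answer: MIM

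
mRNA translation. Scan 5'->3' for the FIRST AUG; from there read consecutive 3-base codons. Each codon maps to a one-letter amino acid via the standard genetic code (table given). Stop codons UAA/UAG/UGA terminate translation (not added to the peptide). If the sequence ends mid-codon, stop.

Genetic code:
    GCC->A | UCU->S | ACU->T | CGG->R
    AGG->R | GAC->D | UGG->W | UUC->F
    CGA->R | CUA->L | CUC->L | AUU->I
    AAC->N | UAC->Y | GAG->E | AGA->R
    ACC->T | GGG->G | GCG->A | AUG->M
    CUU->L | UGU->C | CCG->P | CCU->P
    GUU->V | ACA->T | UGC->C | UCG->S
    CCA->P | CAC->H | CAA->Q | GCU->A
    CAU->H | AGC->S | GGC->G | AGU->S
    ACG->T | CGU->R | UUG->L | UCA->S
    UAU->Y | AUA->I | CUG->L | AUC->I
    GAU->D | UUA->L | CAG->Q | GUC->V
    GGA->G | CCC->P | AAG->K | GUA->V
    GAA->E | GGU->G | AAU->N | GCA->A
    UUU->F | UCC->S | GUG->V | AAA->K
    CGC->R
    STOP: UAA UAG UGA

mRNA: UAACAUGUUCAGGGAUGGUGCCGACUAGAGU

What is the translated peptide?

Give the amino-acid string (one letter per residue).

start AUG at pos 4
pos 4: AUG -> M; peptide=M
pos 7: UUC -> F; peptide=MF
pos 10: AGG -> R; peptide=MFR
pos 13: GAU -> D; peptide=MFRD
pos 16: GGU -> G; peptide=MFRDG
pos 19: GCC -> A; peptide=MFRDGA
pos 22: GAC -> D; peptide=MFRDGAD
pos 25: UAG -> STOP

Answer: MFRDGAD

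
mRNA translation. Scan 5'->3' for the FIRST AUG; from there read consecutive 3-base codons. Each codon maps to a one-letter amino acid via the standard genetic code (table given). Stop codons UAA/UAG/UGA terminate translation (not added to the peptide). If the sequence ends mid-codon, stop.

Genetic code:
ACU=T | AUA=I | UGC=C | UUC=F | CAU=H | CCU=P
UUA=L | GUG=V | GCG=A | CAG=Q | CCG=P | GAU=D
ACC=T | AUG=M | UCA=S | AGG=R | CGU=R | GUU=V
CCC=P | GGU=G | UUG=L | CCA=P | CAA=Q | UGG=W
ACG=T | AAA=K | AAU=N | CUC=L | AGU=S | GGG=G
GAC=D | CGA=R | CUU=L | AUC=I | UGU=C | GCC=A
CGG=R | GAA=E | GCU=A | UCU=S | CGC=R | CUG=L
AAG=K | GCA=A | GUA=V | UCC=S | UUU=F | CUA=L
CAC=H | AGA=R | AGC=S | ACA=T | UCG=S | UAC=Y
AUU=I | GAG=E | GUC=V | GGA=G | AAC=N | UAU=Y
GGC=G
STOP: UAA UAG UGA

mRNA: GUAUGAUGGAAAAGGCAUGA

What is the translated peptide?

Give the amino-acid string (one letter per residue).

start AUG at pos 2
pos 2: AUG -> M; peptide=M
pos 5: AUG -> M; peptide=MM
pos 8: GAA -> E; peptide=MME
pos 11: AAG -> K; peptide=MMEK
pos 14: GCA -> A; peptide=MMEKA
pos 17: UGA -> STOP

Answer: MMEKA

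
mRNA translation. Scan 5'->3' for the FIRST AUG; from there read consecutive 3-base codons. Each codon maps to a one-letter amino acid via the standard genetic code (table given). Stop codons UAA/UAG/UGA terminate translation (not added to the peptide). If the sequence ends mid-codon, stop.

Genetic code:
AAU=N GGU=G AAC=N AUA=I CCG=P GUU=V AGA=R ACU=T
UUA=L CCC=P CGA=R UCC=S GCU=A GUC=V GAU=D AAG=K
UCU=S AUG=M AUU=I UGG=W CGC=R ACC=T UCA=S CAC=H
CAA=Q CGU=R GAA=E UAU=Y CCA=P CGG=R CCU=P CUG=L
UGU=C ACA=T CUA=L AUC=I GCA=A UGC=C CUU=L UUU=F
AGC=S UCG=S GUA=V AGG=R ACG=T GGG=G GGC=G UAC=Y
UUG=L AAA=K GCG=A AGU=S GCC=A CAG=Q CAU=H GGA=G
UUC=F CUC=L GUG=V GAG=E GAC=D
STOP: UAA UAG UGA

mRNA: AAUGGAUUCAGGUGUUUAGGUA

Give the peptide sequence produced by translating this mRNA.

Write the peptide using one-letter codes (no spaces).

start AUG at pos 1
pos 1: AUG -> M; peptide=M
pos 4: GAU -> D; peptide=MD
pos 7: UCA -> S; peptide=MDS
pos 10: GGU -> G; peptide=MDSG
pos 13: GUU -> V; peptide=MDSGV
pos 16: UAG -> STOP

Answer: MDSGV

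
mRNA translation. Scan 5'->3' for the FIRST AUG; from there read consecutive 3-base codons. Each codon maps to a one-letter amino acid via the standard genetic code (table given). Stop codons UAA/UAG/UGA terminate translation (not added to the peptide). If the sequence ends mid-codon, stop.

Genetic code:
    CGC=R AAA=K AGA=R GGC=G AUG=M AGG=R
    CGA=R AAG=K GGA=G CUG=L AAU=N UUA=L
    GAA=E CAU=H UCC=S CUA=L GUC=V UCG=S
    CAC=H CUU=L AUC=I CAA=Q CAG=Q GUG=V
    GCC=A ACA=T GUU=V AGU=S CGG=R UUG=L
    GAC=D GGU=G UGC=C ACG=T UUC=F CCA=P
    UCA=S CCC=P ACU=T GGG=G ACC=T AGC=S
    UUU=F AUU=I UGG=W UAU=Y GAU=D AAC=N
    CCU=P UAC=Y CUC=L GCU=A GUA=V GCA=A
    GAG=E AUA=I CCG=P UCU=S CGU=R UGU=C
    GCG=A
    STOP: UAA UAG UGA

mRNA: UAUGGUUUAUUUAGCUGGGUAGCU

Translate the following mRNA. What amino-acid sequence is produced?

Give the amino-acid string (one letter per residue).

start AUG at pos 1
pos 1: AUG -> M; peptide=M
pos 4: GUU -> V; peptide=MV
pos 7: UAU -> Y; peptide=MVY
pos 10: UUA -> L; peptide=MVYL
pos 13: GCU -> A; peptide=MVYLA
pos 16: GGG -> G; peptide=MVYLAG
pos 19: UAG -> STOP

Answer: MVYLAG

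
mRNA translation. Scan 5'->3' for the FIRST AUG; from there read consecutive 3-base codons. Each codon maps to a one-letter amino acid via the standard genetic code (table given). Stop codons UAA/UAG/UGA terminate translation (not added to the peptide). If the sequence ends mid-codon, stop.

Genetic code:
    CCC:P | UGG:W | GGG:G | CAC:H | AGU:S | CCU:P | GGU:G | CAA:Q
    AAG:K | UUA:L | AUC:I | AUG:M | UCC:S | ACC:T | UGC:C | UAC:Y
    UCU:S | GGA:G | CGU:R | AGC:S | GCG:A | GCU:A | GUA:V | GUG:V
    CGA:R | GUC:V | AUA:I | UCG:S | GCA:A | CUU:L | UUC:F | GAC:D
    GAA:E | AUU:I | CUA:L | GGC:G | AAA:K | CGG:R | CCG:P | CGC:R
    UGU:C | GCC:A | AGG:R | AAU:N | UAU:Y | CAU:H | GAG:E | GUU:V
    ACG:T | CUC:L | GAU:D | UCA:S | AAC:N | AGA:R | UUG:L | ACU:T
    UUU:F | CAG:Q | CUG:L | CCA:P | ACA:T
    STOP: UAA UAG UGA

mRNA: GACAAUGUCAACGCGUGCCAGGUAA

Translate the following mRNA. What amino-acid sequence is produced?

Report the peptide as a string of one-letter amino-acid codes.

start AUG at pos 4
pos 4: AUG -> M; peptide=M
pos 7: UCA -> S; peptide=MS
pos 10: ACG -> T; peptide=MST
pos 13: CGU -> R; peptide=MSTR
pos 16: GCC -> A; peptide=MSTRA
pos 19: AGG -> R; peptide=MSTRAR
pos 22: UAA -> STOP

Answer: MSTRAR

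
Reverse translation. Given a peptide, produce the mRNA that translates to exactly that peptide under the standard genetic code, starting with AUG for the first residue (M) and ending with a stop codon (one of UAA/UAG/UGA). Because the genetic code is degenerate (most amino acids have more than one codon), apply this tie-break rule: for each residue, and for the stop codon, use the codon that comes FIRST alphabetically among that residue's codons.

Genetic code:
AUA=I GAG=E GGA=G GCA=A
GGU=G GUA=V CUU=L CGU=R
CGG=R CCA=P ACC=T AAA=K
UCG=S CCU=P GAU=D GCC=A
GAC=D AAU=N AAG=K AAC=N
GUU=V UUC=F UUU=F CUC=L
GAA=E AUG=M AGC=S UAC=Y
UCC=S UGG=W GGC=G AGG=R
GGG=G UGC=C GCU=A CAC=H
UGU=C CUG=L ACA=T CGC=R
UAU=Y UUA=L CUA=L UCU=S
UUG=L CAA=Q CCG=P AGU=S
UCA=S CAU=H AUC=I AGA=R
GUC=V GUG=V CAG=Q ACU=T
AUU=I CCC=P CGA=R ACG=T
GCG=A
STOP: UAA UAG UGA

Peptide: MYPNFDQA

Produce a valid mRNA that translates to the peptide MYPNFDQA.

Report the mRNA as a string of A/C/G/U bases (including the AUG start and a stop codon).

residue 1: M -> AUG (start codon)
residue 2: Y codons sorted = UAC,UAU -> pick first = UAC
residue 3: P codons sorted = CCA,CCC,CCG,CCU -> pick first = CCA
residue 4: N codons sorted = AAC,AAU -> pick first = AAC
residue 5: F codons sorted = UUC,UUU -> pick first = UUC
residue 6: D codons sorted = GAC,GAU -> pick first = GAC
residue 7: Q codons sorted = CAA,CAG -> pick first = CAA
residue 8: A codons sorted = GCA,GCC,GCG,GCU -> pick first = GCA
terminator: stop codons sorted = UAA,UAG,UGA -> pick first = UAA

Answer: mRNA: AUGUACCCAAACUUCGACCAAGCAUAA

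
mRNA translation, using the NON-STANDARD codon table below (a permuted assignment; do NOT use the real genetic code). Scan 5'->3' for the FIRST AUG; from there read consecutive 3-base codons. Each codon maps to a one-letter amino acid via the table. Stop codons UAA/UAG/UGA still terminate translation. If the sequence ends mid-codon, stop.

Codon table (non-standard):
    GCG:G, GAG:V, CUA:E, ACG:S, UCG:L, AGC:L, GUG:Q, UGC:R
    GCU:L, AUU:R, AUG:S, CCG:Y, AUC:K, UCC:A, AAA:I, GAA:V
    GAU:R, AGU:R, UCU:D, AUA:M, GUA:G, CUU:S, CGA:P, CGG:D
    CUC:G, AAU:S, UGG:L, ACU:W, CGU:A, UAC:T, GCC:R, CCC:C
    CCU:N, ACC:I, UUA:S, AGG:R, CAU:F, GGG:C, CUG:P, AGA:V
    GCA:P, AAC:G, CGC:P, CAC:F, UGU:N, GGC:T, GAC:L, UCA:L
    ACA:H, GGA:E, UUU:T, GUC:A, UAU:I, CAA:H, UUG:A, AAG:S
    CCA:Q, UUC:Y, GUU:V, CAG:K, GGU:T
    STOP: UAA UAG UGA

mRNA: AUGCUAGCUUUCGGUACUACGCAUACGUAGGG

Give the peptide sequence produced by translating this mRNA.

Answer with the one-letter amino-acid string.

Answer: SELYTWSFS

Derivation:
start AUG at pos 0
pos 0: AUG -> S; peptide=S
pos 3: CUA -> E; peptide=SE
pos 6: GCU -> L; peptide=SEL
pos 9: UUC -> Y; peptide=SELY
pos 12: GGU -> T; peptide=SELYT
pos 15: ACU -> W; peptide=SELYTW
pos 18: ACG -> S; peptide=SELYTWS
pos 21: CAU -> F; peptide=SELYTWSF
pos 24: ACG -> S; peptide=SELYTWSFS
pos 27: UAG -> STOP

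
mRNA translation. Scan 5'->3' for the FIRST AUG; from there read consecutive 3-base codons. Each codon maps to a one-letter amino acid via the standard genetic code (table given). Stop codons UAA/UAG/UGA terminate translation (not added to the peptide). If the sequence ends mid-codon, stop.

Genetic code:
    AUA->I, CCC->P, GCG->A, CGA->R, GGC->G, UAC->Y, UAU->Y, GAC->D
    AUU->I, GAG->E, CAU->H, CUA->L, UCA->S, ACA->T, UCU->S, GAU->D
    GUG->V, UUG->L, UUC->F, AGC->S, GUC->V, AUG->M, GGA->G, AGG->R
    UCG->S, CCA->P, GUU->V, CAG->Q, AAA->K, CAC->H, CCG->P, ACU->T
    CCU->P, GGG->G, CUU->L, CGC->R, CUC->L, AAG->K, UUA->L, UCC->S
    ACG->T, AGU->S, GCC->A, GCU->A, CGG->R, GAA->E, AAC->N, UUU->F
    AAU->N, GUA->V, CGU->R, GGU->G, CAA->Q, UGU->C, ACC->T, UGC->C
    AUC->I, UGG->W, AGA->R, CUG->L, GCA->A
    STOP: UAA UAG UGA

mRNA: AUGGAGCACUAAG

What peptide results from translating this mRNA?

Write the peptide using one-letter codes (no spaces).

Answer: MEH

Derivation:
start AUG at pos 0
pos 0: AUG -> M; peptide=M
pos 3: GAG -> E; peptide=ME
pos 6: CAC -> H; peptide=MEH
pos 9: UAA -> STOP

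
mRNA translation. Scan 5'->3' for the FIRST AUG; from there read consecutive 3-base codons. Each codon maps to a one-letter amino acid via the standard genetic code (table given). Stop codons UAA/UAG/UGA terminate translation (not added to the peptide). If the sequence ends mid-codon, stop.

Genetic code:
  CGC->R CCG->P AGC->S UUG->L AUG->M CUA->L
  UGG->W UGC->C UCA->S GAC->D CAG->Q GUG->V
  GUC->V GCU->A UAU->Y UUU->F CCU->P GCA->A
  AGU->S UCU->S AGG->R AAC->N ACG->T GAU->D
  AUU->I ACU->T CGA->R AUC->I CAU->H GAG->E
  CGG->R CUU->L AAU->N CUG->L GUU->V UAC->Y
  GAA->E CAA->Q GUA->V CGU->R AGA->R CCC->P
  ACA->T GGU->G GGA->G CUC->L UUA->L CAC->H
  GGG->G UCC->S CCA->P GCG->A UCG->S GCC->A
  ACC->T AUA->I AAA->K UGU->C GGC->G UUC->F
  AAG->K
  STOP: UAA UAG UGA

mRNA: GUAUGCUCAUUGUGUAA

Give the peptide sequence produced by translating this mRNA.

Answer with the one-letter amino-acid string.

Answer: MLIV

Derivation:
start AUG at pos 2
pos 2: AUG -> M; peptide=M
pos 5: CUC -> L; peptide=ML
pos 8: AUU -> I; peptide=MLI
pos 11: GUG -> V; peptide=MLIV
pos 14: UAA -> STOP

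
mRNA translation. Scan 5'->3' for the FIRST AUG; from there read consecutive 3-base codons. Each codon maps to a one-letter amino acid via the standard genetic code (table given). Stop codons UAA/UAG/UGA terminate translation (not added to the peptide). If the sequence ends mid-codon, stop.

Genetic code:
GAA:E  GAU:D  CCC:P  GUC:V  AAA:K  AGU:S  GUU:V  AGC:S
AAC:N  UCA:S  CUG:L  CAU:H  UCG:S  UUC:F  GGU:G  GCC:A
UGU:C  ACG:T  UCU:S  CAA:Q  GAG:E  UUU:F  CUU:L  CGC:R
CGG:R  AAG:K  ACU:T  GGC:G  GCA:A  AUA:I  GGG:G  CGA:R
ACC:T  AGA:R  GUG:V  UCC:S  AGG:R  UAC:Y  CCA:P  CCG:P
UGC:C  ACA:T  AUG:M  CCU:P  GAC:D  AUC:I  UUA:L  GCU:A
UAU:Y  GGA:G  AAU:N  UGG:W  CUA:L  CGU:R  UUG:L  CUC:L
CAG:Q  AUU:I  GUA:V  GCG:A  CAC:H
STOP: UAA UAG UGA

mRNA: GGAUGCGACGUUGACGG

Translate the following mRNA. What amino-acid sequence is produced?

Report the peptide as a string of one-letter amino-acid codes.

Answer: MRR

Derivation:
start AUG at pos 2
pos 2: AUG -> M; peptide=M
pos 5: CGA -> R; peptide=MR
pos 8: CGU -> R; peptide=MRR
pos 11: UGA -> STOP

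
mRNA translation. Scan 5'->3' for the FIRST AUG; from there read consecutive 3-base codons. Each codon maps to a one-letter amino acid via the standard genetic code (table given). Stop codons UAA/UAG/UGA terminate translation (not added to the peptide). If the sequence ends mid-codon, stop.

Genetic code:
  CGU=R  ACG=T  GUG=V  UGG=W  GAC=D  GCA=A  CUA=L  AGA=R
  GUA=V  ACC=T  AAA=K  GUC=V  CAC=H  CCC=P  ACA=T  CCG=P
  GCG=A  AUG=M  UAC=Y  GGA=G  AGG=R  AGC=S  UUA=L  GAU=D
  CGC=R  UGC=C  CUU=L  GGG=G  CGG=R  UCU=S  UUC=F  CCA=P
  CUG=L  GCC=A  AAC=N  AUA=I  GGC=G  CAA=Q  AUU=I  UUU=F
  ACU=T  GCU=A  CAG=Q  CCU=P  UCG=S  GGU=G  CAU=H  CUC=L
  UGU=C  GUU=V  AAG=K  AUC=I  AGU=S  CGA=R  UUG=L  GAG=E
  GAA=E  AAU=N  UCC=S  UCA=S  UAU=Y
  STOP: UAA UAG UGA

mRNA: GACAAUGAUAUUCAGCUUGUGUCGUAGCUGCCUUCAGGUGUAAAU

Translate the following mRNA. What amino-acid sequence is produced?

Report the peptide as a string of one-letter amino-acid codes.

Answer: MIFSLCRSCLQV

Derivation:
start AUG at pos 4
pos 4: AUG -> M; peptide=M
pos 7: AUA -> I; peptide=MI
pos 10: UUC -> F; peptide=MIF
pos 13: AGC -> S; peptide=MIFS
pos 16: UUG -> L; peptide=MIFSL
pos 19: UGU -> C; peptide=MIFSLC
pos 22: CGU -> R; peptide=MIFSLCR
pos 25: AGC -> S; peptide=MIFSLCRS
pos 28: UGC -> C; peptide=MIFSLCRSC
pos 31: CUU -> L; peptide=MIFSLCRSCL
pos 34: CAG -> Q; peptide=MIFSLCRSCLQ
pos 37: GUG -> V; peptide=MIFSLCRSCLQV
pos 40: UAA -> STOP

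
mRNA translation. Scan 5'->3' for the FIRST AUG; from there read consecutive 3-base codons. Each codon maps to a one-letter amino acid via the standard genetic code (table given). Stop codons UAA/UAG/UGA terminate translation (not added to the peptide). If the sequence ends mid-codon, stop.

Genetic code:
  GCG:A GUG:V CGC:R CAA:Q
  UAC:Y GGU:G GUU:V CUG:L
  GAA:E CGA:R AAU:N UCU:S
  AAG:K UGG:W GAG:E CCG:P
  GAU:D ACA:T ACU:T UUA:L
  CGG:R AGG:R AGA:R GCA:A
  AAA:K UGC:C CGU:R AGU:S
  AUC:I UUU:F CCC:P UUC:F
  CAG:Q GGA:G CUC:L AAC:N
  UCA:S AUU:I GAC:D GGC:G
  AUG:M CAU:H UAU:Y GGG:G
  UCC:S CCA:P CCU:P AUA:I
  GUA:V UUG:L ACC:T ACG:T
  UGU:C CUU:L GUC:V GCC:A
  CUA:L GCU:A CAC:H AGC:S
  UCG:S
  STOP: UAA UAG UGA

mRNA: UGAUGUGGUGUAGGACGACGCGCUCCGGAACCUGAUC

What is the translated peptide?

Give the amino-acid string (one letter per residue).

start AUG at pos 2
pos 2: AUG -> M; peptide=M
pos 5: UGG -> W; peptide=MW
pos 8: UGU -> C; peptide=MWC
pos 11: AGG -> R; peptide=MWCR
pos 14: ACG -> T; peptide=MWCRT
pos 17: ACG -> T; peptide=MWCRTT
pos 20: CGC -> R; peptide=MWCRTTR
pos 23: UCC -> S; peptide=MWCRTTRS
pos 26: GGA -> G; peptide=MWCRTTRSG
pos 29: ACC -> T; peptide=MWCRTTRSGT
pos 32: UGA -> STOP

Answer: MWCRTTRSGT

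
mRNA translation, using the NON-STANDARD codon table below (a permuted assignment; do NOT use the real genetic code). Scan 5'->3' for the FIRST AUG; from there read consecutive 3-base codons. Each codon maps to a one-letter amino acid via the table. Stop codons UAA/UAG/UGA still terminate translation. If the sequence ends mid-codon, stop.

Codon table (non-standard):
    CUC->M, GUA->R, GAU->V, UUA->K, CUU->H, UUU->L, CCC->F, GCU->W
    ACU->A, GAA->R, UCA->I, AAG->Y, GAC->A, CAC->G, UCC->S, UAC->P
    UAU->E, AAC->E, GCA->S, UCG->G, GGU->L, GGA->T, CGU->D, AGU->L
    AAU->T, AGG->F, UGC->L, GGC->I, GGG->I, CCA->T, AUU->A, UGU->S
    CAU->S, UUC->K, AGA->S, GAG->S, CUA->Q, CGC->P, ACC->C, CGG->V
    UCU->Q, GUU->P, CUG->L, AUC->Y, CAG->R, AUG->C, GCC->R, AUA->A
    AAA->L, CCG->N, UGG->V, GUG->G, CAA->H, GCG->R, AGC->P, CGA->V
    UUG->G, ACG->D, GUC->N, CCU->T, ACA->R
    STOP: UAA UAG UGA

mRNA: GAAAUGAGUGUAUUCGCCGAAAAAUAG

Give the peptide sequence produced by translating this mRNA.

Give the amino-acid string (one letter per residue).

start AUG at pos 3
pos 3: AUG -> C; peptide=C
pos 6: AGU -> L; peptide=CL
pos 9: GUA -> R; peptide=CLR
pos 12: UUC -> K; peptide=CLRK
pos 15: GCC -> R; peptide=CLRKR
pos 18: GAA -> R; peptide=CLRKRR
pos 21: AAA -> L; peptide=CLRKRRL
pos 24: UAG -> STOP

Answer: CLRKRRL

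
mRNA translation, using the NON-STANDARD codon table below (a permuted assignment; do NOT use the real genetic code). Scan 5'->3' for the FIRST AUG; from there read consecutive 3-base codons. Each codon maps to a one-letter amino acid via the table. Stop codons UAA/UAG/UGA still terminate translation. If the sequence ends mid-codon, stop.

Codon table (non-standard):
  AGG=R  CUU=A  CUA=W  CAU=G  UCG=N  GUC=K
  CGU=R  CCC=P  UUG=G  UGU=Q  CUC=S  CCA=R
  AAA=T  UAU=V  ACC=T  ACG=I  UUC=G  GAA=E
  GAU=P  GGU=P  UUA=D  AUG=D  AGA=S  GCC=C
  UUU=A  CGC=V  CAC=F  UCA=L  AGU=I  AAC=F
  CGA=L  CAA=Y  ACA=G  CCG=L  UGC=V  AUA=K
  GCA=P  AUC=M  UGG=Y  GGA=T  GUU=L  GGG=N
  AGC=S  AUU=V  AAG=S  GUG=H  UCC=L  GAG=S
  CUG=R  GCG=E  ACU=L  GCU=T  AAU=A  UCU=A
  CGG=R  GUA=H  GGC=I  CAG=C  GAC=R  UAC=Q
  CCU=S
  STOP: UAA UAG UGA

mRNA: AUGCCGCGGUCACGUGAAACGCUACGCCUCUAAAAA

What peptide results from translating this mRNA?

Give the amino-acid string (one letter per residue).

start AUG at pos 0
pos 0: AUG -> D; peptide=D
pos 3: CCG -> L; peptide=DL
pos 6: CGG -> R; peptide=DLR
pos 9: UCA -> L; peptide=DLRL
pos 12: CGU -> R; peptide=DLRLR
pos 15: GAA -> E; peptide=DLRLRE
pos 18: ACG -> I; peptide=DLRLREI
pos 21: CUA -> W; peptide=DLRLREIW
pos 24: CGC -> V; peptide=DLRLREIWV
pos 27: CUC -> S; peptide=DLRLREIWVS
pos 30: UAA -> STOP

Answer: DLRLREIWVS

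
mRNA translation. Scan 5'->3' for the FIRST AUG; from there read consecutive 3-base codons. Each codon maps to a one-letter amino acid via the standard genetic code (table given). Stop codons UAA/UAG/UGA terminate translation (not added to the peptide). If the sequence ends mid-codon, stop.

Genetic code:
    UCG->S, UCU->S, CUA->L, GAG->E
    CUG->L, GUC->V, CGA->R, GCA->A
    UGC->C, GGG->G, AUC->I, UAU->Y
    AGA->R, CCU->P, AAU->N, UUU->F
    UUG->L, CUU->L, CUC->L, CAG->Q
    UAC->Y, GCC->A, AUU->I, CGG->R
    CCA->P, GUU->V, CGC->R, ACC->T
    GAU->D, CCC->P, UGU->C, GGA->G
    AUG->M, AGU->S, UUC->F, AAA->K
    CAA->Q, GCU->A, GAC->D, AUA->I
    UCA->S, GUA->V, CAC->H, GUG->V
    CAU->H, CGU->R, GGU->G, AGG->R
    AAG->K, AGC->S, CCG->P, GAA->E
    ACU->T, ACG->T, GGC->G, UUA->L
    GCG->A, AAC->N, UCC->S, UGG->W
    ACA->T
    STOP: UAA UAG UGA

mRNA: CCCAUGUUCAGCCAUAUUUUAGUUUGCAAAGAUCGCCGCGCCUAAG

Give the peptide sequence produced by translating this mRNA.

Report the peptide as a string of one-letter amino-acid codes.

Answer: MFSHILVCKDRRA

Derivation:
start AUG at pos 3
pos 3: AUG -> M; peptide=M
pos 6: UUC -> F; peptide=MF
pos 9: AGC -> S; peptide=MFS
pos 12: CAU -> H; peptide=MFSH
pos 15: AUU -> I; peptide=MFSHI
pos 18: UUA -> L; peptide=MFSHIL
pos 21: GUU -> V; peptide=MFSHILV
pos 24: UGC -> C; peptide=MFSHILVC
pos 27: AAA -> K; peptide=MFSHILVCK
pos 30: GAU -> D; peptide=MFSHILVCKD
pos 33: CGC -> R; peptide=MFSHILVCKDR
pos 36: CGC -> R; peptide=MFSHILVCKDRR
pos 39: GCC -> A; peptide=MFSHILVCKDRRA
pos 42: UAA -> STOP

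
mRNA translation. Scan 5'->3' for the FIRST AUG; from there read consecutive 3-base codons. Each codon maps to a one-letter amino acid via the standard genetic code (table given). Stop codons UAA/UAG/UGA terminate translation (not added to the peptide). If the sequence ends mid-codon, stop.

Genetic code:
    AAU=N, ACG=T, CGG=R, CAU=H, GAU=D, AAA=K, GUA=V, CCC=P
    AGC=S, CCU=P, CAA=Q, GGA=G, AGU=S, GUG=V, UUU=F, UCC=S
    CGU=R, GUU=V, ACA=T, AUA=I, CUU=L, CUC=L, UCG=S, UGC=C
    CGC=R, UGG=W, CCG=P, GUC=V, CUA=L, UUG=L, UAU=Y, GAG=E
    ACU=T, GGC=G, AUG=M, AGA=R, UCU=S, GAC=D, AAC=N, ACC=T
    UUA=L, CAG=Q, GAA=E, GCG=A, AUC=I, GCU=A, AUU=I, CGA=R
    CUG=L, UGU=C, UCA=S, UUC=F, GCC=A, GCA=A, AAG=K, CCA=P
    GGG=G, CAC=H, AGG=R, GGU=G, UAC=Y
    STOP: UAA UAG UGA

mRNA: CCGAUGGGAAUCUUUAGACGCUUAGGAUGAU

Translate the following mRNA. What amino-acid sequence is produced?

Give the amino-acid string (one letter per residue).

Answer: MGIFRRLG

Derivation:
start AUG at pos 3
pos 3: AUG -> M; peptide=M
pos 6: GGA -> G; peptide=MG
pos 9: AUC -> I; peptide=MGI
pos 12: UUU -> F; peptide=MGIF
pos 15: AGA -> R; peptide=MGIFR
pos 18: CGC -> R; peptide=MGIFRR
pos 21: UUA -> L; peptide=MGIFRRL
pos 24: GGA -> G; peptide=MGIFRRLG
pos 27: UGA -> STOP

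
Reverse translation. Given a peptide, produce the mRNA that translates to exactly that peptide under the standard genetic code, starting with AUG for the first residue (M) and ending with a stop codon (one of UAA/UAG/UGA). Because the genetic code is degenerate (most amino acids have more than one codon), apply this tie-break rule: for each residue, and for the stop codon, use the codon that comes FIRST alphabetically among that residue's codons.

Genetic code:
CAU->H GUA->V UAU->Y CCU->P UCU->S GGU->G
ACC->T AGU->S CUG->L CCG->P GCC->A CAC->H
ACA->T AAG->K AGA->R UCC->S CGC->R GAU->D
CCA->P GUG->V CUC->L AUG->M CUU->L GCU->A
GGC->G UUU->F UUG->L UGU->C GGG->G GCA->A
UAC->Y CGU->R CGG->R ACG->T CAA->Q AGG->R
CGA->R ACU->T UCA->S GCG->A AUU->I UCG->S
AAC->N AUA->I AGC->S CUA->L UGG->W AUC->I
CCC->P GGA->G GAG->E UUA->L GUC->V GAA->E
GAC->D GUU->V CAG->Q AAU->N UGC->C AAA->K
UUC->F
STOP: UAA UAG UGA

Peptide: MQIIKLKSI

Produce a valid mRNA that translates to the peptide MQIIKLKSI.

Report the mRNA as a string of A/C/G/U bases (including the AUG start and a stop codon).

residue 1: M -> AUG (start codon)
residue 2: Q codons sorted = CAA,CAG -> pick first = CAA
residue 3: I codons sorted = AUA,AUC,AUU -> pick first = AUA
residue 4: I codons sorted = AUA,AUC,AUU -> pick first = AUA
residue 5: K codons sorted = AAA,AAG -> pick first = AAA
residue 6: L codons sorted = CUA,CUC,CUG,CUU,UUA,UUG -> pick first = CUA
residue 7: K codons sorted = AAA,AAG -> pick first = AAA
residue 8: S codons sorted = AGC,AGU,UCA,UCC,UCG,UCU -> pick first = AGC
residue 9: I codons sorted = AUA,AUC,AUU -> pick first = AUA
terminator: stop codons sorted = UAA,UAG,UGA -> pick first = UAA

Answer: mRNA: AUGCAAAUAAUAAAACUAAAAAGCAUAUAA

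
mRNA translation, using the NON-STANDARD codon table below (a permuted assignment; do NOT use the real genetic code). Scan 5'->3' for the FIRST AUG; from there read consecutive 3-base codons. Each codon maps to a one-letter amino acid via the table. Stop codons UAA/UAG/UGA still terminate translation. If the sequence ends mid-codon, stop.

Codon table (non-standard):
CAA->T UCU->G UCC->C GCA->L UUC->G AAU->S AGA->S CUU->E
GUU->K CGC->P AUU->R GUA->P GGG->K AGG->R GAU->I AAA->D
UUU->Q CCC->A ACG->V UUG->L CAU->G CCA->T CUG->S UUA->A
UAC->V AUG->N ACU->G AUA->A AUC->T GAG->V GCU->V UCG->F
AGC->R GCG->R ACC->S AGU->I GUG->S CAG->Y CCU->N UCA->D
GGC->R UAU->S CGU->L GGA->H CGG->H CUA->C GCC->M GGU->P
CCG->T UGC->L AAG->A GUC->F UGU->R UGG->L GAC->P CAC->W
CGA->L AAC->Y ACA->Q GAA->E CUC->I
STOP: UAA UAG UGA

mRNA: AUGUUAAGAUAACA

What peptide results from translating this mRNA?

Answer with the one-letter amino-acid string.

Answer: NAS

Derivation:
start AUG at pos 0
pos 0: AUG -> N; peptide=N
pos 3: UUA -> A; peptide=NA
pos 6: AGA -> S; peptide=NAS
pos 9: UAA -> STOP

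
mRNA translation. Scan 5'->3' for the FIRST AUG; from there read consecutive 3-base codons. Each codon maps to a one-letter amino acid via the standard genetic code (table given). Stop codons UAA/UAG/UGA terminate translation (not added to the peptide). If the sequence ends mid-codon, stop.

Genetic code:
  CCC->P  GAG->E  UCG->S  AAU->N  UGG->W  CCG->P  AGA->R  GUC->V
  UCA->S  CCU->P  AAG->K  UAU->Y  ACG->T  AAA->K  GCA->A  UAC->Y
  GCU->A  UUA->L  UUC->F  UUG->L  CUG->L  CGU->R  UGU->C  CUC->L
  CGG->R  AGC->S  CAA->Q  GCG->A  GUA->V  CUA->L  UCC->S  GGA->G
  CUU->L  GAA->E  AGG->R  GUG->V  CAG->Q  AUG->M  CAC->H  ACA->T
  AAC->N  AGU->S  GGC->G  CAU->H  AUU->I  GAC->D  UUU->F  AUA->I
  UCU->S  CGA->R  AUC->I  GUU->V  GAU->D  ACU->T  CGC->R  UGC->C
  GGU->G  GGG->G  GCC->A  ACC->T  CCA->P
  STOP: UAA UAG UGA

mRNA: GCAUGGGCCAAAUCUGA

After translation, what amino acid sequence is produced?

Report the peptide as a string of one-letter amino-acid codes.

start AUG at pos 2
pos 2: AUG -> M; peptide=M
pos 5: GGC -> G; peptide=MG
pos 8: CAA -> Q; peptide=MGQ
pos 11: AUC -> I; peptide=MGQI
pos 14: UGA -> STOP

Answer: MGQI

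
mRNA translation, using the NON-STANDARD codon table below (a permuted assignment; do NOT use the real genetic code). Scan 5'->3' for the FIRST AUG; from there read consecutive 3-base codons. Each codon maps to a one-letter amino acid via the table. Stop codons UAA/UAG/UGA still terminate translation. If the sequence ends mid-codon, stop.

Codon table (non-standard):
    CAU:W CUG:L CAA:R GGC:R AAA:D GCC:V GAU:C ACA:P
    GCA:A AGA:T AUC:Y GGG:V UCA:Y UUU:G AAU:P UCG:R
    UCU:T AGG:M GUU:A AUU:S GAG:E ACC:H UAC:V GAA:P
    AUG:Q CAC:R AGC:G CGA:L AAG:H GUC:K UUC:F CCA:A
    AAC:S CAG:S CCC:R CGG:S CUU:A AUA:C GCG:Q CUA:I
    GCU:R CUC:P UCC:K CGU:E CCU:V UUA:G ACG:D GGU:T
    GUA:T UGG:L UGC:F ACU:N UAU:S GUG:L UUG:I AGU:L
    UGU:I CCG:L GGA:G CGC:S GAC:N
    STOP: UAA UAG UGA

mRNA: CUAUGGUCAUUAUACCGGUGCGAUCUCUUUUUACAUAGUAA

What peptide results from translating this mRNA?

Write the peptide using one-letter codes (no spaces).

start AUG at pos 2
pos 2: AUG -> Q; peptide=Q
pos 5: GUC -> K; peptide=QK
pos 8: AUU -> S; peptide=QKS
pos 11: AUA -> C; peptide=QKSC
pos 14: CCG -> L; peptide=QKSCL
pos 17: GUG -> L; peptide=QKSCLL
pos 20: CGA -> L; peptide=QKSCLLL
pos 23: UCU -> T; peptide=QKSCLLLT
pos 26: CUU -> A; peptide=QKSCLLLTA
pos 29: UUU -> G; peptide=QKSCLLLTAG
pos 32: ACA -> P; peptide=QKSCLLLTAGP
pos 35: UAG -> STOP

Answer: QKSCLLLTAGP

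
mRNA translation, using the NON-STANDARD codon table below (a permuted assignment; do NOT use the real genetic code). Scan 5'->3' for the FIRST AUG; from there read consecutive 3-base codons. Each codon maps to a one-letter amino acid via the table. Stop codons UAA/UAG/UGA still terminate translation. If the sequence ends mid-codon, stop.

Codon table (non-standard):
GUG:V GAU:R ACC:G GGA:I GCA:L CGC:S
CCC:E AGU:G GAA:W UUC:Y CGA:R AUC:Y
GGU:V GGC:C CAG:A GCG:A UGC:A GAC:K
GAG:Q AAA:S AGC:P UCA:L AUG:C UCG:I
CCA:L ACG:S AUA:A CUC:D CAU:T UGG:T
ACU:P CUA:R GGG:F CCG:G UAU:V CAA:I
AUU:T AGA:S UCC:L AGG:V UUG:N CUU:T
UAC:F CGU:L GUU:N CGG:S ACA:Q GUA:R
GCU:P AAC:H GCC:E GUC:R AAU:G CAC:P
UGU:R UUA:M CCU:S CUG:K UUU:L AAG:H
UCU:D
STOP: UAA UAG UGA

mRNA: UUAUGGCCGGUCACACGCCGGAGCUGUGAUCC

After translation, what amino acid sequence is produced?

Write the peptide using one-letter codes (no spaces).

Answer: CEVPSGQK

Derivation:
start AUG at pos 2
pos 2: AUG -> C; peptide=C
pos 5: GCC -> E; peptide=CE
pos 8: GGU -> V; peptide=CEV
pos 11: CAC -> P; peptide=CEVP
pos 14: ACG -> S; peptide=CEVPS
pos 17: CCG -> G; peptide=CEVPSG
pos 20: GAG -> Q; peptide=CEVPSGQ
pos 23: CUG -> K; peptide=CEVPSGQK
pos 26: UGA -> STOP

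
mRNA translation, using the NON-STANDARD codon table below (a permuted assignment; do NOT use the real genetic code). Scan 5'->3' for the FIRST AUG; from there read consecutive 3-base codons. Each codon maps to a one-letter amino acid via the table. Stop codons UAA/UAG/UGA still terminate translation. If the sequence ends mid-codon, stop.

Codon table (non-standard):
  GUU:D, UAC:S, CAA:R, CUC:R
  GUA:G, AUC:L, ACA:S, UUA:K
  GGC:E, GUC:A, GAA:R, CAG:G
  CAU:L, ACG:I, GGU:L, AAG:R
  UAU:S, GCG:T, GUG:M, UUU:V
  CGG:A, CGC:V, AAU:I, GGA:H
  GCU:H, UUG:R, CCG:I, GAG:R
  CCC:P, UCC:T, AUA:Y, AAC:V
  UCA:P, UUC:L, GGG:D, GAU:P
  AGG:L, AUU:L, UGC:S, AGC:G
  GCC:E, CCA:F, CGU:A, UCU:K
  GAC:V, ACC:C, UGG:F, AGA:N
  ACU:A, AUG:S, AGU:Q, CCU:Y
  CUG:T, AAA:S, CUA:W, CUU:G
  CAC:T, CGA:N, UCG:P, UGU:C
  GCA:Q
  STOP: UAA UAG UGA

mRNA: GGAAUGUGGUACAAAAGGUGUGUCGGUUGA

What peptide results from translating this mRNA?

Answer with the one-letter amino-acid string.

Answer: SFSSLCAL

Derivation:
start AUG at pos 3
pos 3: AUG -> S; peptide=S
pos 6: UGG -> F; peptide=SF
pos 9: UAC -> S; peptide=SFS
pos 12: AAA -> S; peptide=SFSS
pos 15: AGG -> L; peptide=SFSSL
pos 18: UGU -> C; peptide=SFSSLC
pos 21: GUC -> A; peptide=SFSSLCA
pos 24: GGU -> L; peptide=SFSSLCAL
pos 27: UGA -> STOP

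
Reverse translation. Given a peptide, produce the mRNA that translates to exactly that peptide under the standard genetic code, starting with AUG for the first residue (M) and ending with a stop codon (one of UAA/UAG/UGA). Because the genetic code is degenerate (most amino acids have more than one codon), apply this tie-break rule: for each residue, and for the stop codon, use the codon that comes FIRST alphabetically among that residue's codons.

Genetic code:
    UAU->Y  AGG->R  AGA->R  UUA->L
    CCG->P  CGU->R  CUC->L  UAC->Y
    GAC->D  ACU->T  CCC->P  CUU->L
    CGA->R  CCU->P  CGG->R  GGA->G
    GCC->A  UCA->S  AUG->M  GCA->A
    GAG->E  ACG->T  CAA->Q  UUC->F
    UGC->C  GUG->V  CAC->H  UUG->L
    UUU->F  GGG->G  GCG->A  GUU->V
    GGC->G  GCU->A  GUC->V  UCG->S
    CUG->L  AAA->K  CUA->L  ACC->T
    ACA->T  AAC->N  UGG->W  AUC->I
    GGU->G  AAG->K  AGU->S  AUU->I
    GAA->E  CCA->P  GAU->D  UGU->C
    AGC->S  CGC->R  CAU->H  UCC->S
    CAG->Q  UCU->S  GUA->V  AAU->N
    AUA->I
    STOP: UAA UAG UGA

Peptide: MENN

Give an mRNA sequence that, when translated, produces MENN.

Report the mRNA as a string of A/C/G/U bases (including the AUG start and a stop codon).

Answer: mRNA: AUGGAAAACAACUAA

Derivation:
residue 1: M -> AUG (start codon)
residue 2: E codons sorted = GAA,GAG -> pick first = GAA
residue 3: N codons sorted = AAC,AAU -> pick first = AAC
residue 4: N codons sorted = AAC,AAU -> pick first = AAC
terminator: stop codons sorted = UAA,UAG,UGA -> pick first = UAA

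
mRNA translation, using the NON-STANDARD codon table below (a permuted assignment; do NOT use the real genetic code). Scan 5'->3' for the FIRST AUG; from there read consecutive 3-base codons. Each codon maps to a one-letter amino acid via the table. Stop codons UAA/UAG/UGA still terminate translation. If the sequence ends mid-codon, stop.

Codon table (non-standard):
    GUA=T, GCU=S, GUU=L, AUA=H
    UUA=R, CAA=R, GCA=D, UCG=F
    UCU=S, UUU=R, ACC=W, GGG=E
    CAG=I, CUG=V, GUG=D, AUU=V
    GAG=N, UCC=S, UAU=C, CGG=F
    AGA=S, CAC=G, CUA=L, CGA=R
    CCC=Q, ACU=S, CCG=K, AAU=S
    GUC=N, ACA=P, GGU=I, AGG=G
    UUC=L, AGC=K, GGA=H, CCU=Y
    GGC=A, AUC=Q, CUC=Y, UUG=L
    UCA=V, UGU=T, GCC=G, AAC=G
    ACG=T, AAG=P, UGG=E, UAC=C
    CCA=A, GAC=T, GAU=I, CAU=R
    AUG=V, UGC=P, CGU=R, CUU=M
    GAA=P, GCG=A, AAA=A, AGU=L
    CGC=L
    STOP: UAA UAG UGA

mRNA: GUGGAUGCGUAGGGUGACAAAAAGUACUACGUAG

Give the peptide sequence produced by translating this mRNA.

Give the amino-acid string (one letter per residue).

Answer: VRGDPALST

Derivation:
start AUG at pos 4
pos 4: AUG -> V; peptide=V
pos 7: CGU -> R; peptide=VR
pos 10: AGG -> G; peptide=VRG
pos 13: GUG -> D; peptide=VRGD
pos 16: ACA -> P; peptide=VRGDP
pos 19: AAA -> A; peptide=VRGDPA
pos 22: AGU -> L; peptide=VRGDPAL
pos 25: ACU -> S; peptide=VRGDPALS
pos 28: ACG -> T; peptide=VRGDPALST
pos 31: UAG -> STOP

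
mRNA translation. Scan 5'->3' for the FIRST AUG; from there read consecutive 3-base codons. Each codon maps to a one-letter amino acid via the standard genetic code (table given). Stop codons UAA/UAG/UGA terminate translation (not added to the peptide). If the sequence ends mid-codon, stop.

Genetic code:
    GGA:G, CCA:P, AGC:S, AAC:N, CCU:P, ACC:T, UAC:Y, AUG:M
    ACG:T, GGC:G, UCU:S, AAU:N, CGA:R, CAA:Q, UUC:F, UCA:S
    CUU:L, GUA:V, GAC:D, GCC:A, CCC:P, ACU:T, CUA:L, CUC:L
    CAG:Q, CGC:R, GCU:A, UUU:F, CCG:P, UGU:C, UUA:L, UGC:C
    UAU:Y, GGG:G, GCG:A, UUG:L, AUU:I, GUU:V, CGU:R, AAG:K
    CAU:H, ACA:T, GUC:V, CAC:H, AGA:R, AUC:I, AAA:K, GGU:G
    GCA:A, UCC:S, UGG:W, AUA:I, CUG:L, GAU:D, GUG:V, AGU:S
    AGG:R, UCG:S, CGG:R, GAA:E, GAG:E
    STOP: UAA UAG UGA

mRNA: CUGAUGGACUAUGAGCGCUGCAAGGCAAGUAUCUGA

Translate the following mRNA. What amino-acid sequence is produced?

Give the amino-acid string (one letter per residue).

start AUG at pos 3
pos 3: AUG -> M; peptide=M
pos 6: GAC -> D; peptide=MD
pos 9: UAU -> Y; peptide=MDY
pos 12: GAG -> E; peptide=MDYE
pos 15: CGC -> R; peptide=MDYER
pos 18: UGC -> C; peptide=MDYERC
pos 21: AAG -> K; peptide=MDYERCK
pos 24: GCA -> A; peptide=MDYERCKA
pos 27: AGU -> S; peptide=MDYERCKAS
pos 30: AUC -> I; peptide=MDYERCKASI
pos 33: UGA -> STOP

Answer: MDYERCKASI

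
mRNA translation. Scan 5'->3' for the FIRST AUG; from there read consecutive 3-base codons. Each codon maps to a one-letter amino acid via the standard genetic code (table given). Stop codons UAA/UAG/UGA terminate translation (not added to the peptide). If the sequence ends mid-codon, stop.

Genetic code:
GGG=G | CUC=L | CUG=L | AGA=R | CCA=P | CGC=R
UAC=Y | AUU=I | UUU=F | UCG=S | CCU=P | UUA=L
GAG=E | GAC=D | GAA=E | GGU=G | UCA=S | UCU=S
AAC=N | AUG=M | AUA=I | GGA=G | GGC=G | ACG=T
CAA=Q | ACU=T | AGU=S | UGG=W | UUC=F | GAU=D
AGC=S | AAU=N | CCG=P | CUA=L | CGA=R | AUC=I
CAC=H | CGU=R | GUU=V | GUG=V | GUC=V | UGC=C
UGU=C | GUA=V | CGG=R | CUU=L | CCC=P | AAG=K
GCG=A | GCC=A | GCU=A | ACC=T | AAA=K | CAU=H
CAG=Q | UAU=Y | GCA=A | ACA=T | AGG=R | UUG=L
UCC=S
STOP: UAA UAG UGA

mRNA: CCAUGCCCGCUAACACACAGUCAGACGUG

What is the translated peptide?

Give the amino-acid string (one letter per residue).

start AUG at pos 2
pos 2: AUG -> M; peptide=M
pos 5: CCC -> P; peptide=MP
pos 8: GCU -> A; peptide=MPA
pos 11: AAC -> N; peptide=MPAN
pos 14: ACA -> T; peptide=MPANT
pos 17: CAG -> Q; peptide=MPANTQ
pos 20: UCA -> S; peptide=MPANTQS
pos 23: GAC -> D; peptide=MPANTQSD
pos 26: GUG -> V; peptide=MPANTQSDV
pos 29: only 0 nt remain (<3), stop (end of mRNA)

Answer: MPANTQSDV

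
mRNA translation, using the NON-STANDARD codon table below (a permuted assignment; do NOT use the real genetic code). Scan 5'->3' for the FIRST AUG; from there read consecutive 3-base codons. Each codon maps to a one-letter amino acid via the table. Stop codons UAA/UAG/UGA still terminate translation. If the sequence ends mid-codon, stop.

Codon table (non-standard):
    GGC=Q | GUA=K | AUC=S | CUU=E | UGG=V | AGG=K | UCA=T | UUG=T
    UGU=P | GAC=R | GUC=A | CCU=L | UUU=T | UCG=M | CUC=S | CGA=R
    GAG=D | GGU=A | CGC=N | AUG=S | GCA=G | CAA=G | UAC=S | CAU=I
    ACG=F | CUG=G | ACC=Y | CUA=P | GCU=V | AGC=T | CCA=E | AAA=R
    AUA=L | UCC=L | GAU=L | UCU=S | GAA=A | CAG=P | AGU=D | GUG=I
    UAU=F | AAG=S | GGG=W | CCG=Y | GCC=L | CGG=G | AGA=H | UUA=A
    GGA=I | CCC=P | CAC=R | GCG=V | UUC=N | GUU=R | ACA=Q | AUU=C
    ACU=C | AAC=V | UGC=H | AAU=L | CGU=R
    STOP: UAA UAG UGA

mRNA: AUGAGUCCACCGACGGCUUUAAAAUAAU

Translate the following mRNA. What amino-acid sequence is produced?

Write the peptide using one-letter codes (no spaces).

start AUG at pos 0
pos 0: AUG -> S; peptide=S
pos 3: AGU -> D; peptide=SD
pos 6: CCA -> E; peptide=SDE
pos 9: CCG -> Y; peptide=SDEY
pos 12: ACG -> F; peptide=SDEYF
pos 15: GCU -> V; peptide=SDEYFV
pos 18: UUA -> A; peptide=SDEYFVA
pos 21: AAA -> R; peptide=SDEYFVAR
pos 24: UAA -> STOP

Answer: SDEYFVAR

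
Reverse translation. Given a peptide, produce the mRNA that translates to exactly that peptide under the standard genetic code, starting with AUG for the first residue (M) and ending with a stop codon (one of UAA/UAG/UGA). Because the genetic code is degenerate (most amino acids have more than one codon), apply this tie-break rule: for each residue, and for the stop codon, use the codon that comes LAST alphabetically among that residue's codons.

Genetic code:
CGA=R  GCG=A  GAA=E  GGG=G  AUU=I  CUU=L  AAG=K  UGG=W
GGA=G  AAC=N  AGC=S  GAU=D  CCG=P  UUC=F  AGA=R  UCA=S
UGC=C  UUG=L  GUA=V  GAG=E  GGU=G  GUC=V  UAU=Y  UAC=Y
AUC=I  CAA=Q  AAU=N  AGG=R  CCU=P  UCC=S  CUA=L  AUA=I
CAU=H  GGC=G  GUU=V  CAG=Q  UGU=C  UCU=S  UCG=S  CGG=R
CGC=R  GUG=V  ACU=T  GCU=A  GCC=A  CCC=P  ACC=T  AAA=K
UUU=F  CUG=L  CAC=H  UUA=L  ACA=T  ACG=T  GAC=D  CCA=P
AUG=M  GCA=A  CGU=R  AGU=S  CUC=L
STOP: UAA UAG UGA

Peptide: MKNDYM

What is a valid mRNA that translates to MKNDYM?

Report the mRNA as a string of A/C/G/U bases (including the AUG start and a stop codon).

Answer: mRNA: AUGAAGAAUGAUUAUAUGUGA

Derivation:
residue 1: M -> AUG (start codon)
residue 2: K codons sorted = AAA,AAG -> pick last = AAG
residue 3: N codons sorted = AAC,AAU -> pick last = AAU
residue 4: D codons sorted = GAC,GAU -> pick last = GAU
residue 5: Y codons sorted = UAC,UAU -> pick last = UAU
residue 6: M -> AUG (only codon)
terminator: stop codons sorted = UAA,UAG,UGA -> pick last = UGA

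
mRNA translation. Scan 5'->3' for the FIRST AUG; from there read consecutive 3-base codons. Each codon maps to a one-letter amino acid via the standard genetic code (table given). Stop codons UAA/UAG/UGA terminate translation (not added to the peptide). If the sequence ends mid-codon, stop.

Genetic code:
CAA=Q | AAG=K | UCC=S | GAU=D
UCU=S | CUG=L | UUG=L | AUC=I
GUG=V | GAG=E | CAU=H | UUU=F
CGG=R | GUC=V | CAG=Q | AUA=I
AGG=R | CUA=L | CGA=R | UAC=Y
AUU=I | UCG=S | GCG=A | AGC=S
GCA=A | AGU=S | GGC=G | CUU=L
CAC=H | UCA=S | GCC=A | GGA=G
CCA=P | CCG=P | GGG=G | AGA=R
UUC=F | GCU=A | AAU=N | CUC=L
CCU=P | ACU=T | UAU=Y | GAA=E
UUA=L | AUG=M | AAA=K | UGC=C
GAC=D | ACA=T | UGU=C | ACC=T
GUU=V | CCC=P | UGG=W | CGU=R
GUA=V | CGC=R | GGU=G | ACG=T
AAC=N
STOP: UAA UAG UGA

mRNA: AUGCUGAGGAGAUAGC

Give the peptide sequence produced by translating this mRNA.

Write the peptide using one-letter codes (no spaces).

Answer: MLRR

Derivation:
start AUG at pos 0
pos 0: AUG -> M; peptide=M
pos 3: CUG -> L; peptide=ML
pos 6: AGG -> R; peptide=MLR
pos 9: AGA -> R; peptide=MLRR
pos 12: UAG -> STOP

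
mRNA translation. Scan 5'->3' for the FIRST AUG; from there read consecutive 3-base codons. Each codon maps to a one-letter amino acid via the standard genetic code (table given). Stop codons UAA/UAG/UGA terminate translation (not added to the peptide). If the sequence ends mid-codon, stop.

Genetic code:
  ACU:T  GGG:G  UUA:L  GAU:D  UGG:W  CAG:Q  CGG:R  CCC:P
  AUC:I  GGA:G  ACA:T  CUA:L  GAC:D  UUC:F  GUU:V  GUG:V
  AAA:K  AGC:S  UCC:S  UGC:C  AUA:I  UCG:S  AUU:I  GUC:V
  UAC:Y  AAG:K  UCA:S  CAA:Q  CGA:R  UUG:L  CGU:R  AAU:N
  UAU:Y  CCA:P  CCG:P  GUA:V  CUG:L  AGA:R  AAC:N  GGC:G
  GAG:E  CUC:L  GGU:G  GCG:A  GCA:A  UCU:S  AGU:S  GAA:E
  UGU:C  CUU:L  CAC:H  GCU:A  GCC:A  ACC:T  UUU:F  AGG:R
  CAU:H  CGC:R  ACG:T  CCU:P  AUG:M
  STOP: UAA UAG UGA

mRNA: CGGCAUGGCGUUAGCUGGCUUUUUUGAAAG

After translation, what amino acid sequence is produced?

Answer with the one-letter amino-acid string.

start AUG at pos 4
pos 4: AUG -> M; peptide=M
pos 7: GCG -> A; peptide=MA
pos 10: UUA -> L; peptide=MAL
pos 13: GCU -> A; peptide=MALA
pos 16: GGC -> G; peptide=MALAG
pos 19: UUU -> F; peptide=MALAGF
pos 22: UUU -> F; peptide=MALAGFF
pos 25: GAA -> E; peptide=MALAGFFE
pos 28: only 2 nt remain (<3), stop (end of mRNA)

Answer: MALAGFFE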